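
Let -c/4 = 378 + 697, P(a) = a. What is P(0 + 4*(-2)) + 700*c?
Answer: -3010008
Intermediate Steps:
c = -4300 (c = -4*(378 + 697) = -4*1075 = -4300)
P(0 + 4*(-2)) + 700*c = (0 + 4*(-2)) + 700*(-4300) = (0 - 8) - 3010000 = -8 - 3010000 = -3010008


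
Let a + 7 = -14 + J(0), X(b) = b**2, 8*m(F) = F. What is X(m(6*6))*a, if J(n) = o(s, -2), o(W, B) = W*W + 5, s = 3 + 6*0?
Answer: -567/4 ≈ -141.75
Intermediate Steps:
s = 3 (s = 3 + 0 = 3)
m(F) = F/8
o(W, B) = 5 + W**2 (o(W, B) = W**2 + 5 = 5 + W**2)
J(n) = 14 (J(n) = 5 + 3**2 = 5 + 9 = 14)
a = -7 (a = -7 + (-14 + 14) = -7 + 0 = -7)
X(m(6*6))*a = ((6*6)/8)**2*(-7) = ((1/8)*36)**2*(-7) = (9/2)**2*(-7) = (81/4)*(-7) = -567/4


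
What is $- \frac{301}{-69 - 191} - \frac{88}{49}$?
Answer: $- \frac{8131}{12740} \approx -0.63823$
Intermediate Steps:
$- \frac{301}{-69 - 191} - \frac{88}{49} = - \frac{301}{-260} - \frac{88}{49} = \left(-301\right) \left(- \frac{1}{260}\right) - \frac{88}{49} = \frac{301}{260} - \frac{88}{49} = - \frac{8131}{12740}$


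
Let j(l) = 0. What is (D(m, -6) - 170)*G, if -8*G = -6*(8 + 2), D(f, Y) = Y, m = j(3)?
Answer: -1320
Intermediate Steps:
m = 0
G = 15/2 (G = -(-3)*(8 + 2)/4 = -(-3)*10/4 = -⅛*(-60) = 15/2 ≈ 7.5000)
(D(m, -6) - 170)*G = (-6 - 170)*(15/2) = -176*15/2 = -1320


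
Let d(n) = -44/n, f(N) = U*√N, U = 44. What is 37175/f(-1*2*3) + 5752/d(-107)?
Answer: 153866/11 - 37175*I*√6/264 ≈ 13988.0 - 344.92*I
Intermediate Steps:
f(N) = 44*√N
37175/f(-1*2*3) + 5752/d(-107) = 37175/((44*√(-1*2*3))) + 5752/((-44/(-107))) = 37175/((44*√(-2*3))) + 5752/((-44*(-1/107))) = 37175/((44*√(-6))) + 5752/(44/107) = 37175/((44*(I*√6))) + 5752*(107/44) = 37175/((44*I*√6)) + 153866/11 = 37175*(-I*√6/264) + 153866/11 = -37175*I*√6/264 + 153866/11 = 153866/11 - 37175*I*√6/264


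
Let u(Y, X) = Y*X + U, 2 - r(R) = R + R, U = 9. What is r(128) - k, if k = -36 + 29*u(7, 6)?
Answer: -1697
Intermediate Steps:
r(R) = 2 - 2*R (r(R) = 2 - (R + R) = 2 - 2*R)
u(Y, X) = 9 + X*Y (u(Y, X) = Y*X + 9 = X*Y + 9 = 9 + X*Y)
k = 1443 (k = -36 + 29*(9 + 6*7) = -36 + 29*(9 + 42) = -36 + 29*51 = -36 + 1479 = 1443)
r(128) - k = (2 - 2*128) - 1*1443 = (2 - 256) - 1443 = -254 - 1443 = -1697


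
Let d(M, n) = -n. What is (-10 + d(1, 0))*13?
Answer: -130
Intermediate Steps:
(-10 + d(1, 0))*13 = (-10 - 1*0)*13 = (-10 + 0)*13 = -10*13 = -130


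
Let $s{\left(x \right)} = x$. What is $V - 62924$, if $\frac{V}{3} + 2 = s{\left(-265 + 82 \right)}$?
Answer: $-63479$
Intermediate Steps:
$V = -555$ ($V = -6 + 3 \left(-265 + 82\right) = -6 + 3 \left(-183\right) = -6 - 549 = -555$)
$V - 62924 = -555 - 62924 = -63479$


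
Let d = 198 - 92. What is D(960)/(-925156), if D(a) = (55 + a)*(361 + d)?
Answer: -474005/925156 ≈ -0.51235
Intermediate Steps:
d = 106
D(a) = 25685 + 467*a (D(a) = (55 + a)*(361 + 106) = (55 + a)*467 = 25685 + 467*a)
D(960)/(-925156) = (25685 + 467*960)/(-925156) = (25685 + 448320)*(-1/925156) = 474005*(-1/925156) = -474005/925156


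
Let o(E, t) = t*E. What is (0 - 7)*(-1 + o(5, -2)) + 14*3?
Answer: 119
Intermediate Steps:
o(E, t) = E*t
(0 - 7)*(-1 + o(5, -2)) + 14*3 = (0 - 7)*(-1 + 5*(-2)) + 14*3 = -7*(-1 - 10) + 42 = -7*(-11) + 42 = 77 + 42 = 119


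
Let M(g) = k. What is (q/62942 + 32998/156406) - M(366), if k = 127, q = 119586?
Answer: -307367847843/2461126613 ≈ -124.89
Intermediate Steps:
M(g) = 127
(q/62942 + 32998/156406) - M(366) = (119586/62942 + 32998/156406) - 1*127 = (119586*(1/62942) + 32998*(1/156406)) - 127 = (59793/31471 + 16499/78203) - 127 = 5195232008/2461126613 - 127 = -307367847843/2461126613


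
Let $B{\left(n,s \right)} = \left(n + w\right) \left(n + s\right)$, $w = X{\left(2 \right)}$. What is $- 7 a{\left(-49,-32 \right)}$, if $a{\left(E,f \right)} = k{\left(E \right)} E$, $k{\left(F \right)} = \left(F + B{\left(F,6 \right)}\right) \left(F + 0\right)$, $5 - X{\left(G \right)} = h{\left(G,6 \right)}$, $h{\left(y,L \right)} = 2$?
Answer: $-32420703$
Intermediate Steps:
$X{\left(G \right)} = 3$ ($X{\left(G \right)} = 5 - 2 = 3$)
$w = 3$
$B{\left(n,s \right)} = \left(3 + n\right) \left(n + s\right)$ ($B{\left(n,s \right)} = \left(n + 3\right) \left(n + s\right) = \left(3 + n\right) \left(n + s\right)$)
$k{\left(F \right)} = F \left(18 + F^{2} + 10 F\right)$ ($k{\left(F \right)} = \left(F + \left(F^{2} + 3 F + 3 \cdot 6 + F 6\right)\right) \left(F + 0\right) = \left(F + \left(F^{2} + 3 F + 18 + 6 F\right)\right) F = \left(F + \left(18 + F^{2} + 9 F\right)\right) F = \left(18 + F^{2} + 10 F\right) F = F \left(18 + F^{2} + 10 F\right)$)
$a{\left(E,f \right)} = E^{2} \left(18 + E^{2} + 10 E\right)$ ($a{\left(E,f \right)} = E \left(18 + E^{2} + 10 E\right) E = E^{2} \left(18 + E^{2} + 10 E\right)$)
$- 7 a{\left(-49,-32 \right)} = - 7 \left(-49\right)^{2} \left(18 + \left(-49\right)^{2} + 10 \left(-49\right)\right) = - 7 \cdot 2401 \left(18 + 2401 - 490\right) = - 7 \cdot 2401 \cdot 1929 = \left(-7\right) 4631529 = -32420703$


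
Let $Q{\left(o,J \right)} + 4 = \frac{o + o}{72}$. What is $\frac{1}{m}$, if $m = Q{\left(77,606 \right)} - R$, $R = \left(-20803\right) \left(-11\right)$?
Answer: $- \frac{36}{8238055} \approx -4.37 \cdot 10^{-6}$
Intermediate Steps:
$R = 228833$
$Q{\left(o,J \right)} = -4 + \frac{o}{36}$ ($Q{\left(o,J \right)} = -4 + \frac{o + o}{72} = -4 + 2 o \frac{1}{72} = -4 + \frac{o}{36}$)
$m = - \frac{8238055}{36}$ ($m = \left(-4 + \frac{1}{36} \cdot 77\right) - 228833 = \left(-4 + \frac{77}{36}\right) - 228833 = - \frac{67}{36} - 228833 = - \frac{8238055}{36} \approx -2.2883 \cdot 10^{5}$)
$\frac{1}{m} = \frac{1}{- \frac{8238055}{36}} = - \frac{36}{8238055}$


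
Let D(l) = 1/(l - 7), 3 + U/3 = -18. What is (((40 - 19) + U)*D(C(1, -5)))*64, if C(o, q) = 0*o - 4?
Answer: 2688/11 ≈ 244.36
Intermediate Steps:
U = -63 (U = -9 + 3*(-18) = -9 - 54 = -63)
C(o, q) = -4 (C(o, q) = 0 - 4 = -4)
D(l) = 1/(-7 + l)
(((40 - 19) + U)*D(C(1, -5)))*64 = (((40 - 19) - 63)/(-7 - 4))*64 = ((21 - 63)/(-11))*64 = -42*(-1/11)*64 = (42/11)*64 = 2688/11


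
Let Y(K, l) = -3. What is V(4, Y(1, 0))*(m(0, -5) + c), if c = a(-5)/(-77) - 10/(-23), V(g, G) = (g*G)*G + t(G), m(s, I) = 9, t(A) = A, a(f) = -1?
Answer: 50196/161 ≈ 311.78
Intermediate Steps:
V(g, G) = G + g*G**2 (V(g, G) = (g*G)*G + G = (G*g)*G + G = g*G**2 + G = G + g*G**2)
c = 793/1771 (c = -1/(-77) - 10/(-23) = -1*(-1/77) - 10*(-1/23) = 1/77 + 10/23 = 793/1771 ≈ 0.44777)
V(4, Y(1, 0))*(m(0, -5) + c) = (-3*(1 - 3*4))*(9 + 793/1771) = -3*(1 - 12)*(16732/1771) = -3*(-11)*(16732/1771) = 33*(16732/1771) = 50196/161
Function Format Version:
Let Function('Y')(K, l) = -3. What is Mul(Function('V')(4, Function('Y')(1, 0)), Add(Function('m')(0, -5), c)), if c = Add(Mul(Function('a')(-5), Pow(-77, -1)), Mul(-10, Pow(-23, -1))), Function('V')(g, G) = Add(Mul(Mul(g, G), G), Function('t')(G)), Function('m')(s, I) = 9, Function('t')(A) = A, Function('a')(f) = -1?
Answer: Rational(50196, 161) ≈ 311.78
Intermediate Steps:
Function('V')(g, G) = Add(G, Mul(g, Pow(G, 2))) (Function('V')(g, G) = Add(Mul(Mul(g, G), G), G) = Add(Mul(Mul(G, g), G), G) = Add(Mul(g, Pow(G, 2)), G) = Add(G, Mul(g, Pow(G, 2))))
c = Rational(793, 1771) (c = Add(Mul(-1, Pow(-77, -1)), Mul(-10, Pow(-23, -1))) = Add(Mul(-1, Rational(-1, 77)), Mul(-10, Rational(-1, 23))) = Add(Rational(1, 77), Rational(10, 23)) = Rational(793, 1771) ≈ 0.44777)
Mul(Function('V')(4, Function('Y')(1, 0)), Add(Function('m')(0, -5), c)) = Mul(Mul(-3, Add(1, Mul(-3, 4))), Add(9, Rational(793, 1771))) = Mul(Mul(-3, Add(1, -12)), Rational(16732, 1771)) = Mul(Mul(-3, -11), Rational(16732, 1771)) = Mul(33, Rational(16732, 1771)) = Rational(50196, 161)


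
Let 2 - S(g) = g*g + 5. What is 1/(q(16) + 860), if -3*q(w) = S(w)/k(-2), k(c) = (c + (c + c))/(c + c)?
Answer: 9/8258 ≈ 0.0010899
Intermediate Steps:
k(c) = 3/2 (k(c) = (c + 2*c)/((2*c)) = (3*c)*(1/(2*c)) = 3/2)
S(g) = -3 - g**2 (S(g) = 2 - (g*g + 5) = 2 - (g**2 + 5) = 2 - (5 + g**2) = 2 + (-5 - g**2) = -3 - g**2)
q(w) = 2/3 + 2*w**2/9 (q(w) = -(-3 - w**2)/(3*3/2) = -(-3 - w**2)*2/(3*3) = -(-2 - 2*w**2/3)/3 = 2/3 + 2*w**2/9)
1/(q(16) + 860) = 1/((2/3 + (2/9)*16**2) + 860) = 1/((2/3 + (2/9)*256) + 860) = 1/((2/3 + 512/9) + 860) = 1/(518/9 + 860) = 1/(8258/9) = 9/8258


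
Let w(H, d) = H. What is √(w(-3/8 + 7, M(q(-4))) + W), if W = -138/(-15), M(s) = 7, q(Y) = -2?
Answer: √6330/20 ≈ 3.9781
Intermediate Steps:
W = 46/5 (W = -1/15*(-138) = 46/5 ≈ 9.2000)
√(w(-3/8 + 7, M(q(-4))) + W) = √((-3/8 + 7) + 46/5) = √(53/8 + 46/5) = √(633/40) = √6330/20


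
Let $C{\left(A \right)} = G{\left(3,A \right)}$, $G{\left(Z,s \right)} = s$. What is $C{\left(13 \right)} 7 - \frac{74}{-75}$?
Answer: $\frac{6899}{75} \approx 91.987$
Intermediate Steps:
$C{\left(A \right)} = A$
$C{\left(13 \right)} 7 - \frac{74}{-75} = 13 \cdot 7 - \frac{74}{-75} = 91 - - \frac{74}{75} = 91 + \frac{74}{75} = \frac{6899}{75}$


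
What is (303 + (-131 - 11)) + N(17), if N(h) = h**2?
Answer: 450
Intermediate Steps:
(303 + (-131 - 11)) + N(17) = (303 + (-131 - 11)) + 17**2 = (303 - 142) + 289 = 161 + 289 = 450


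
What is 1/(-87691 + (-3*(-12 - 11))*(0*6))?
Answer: -1/87691 ≈ -1.1404e-5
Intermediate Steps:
1/(-87691 + (-3*(-12 - 11))*(0*6)) = 1/(-87691 - 3*(-23)*0) = 1/(-87691 + 69*0) = 1/(-87691 + 0) = 1/(-87691) = -1/87691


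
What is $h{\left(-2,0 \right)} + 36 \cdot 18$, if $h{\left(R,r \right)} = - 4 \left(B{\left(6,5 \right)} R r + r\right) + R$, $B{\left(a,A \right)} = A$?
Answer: $646$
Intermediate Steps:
$h{\left(R,r \right)} = R - 4 r - 20 R r$ ($h{\left(R,r \right)} = - 4 \left(5 R r + r\right) + R = - 4 \left(r + 5 R r\right) + R = \left(- 4 r - 20 R r\right) + R = R - 4 r - 20 R r$)
$h{\left(-2,0 \right)} + 36 \cdot 18 = \left(-2 - 0 - \left(-40\right) 0\right) + 36 \cdot 18 = \left(-2 + 0 + 0\right) + 648 = -2 + 648 = 646$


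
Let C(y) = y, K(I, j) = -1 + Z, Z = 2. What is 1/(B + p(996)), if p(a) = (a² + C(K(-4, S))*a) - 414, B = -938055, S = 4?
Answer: 1/54543 ≈ 1.8334e-5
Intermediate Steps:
K(I, j) = 1 (K(I, j) = -1 + 2 = 1)
p(a) = -414 + a + a² (p(a) = (a² + 1*a) - 414 = (a² + a) - 414 = (a + a²) - 414 = -414 + a + a²)
1/(B + p(996)) = 1/(-938055 + (-414 + 996 + 996²)) = 1/(-938055 + (-414 + 996 + 992016)) = 1/(-938055 + 992598) = 1/54543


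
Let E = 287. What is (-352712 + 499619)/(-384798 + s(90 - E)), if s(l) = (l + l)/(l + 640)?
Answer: -65079801/170465908 ≈ -0.38178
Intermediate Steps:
s(l) = 2*l/(640 + l) (s(l) = (2*l)/(640 + l) = 2*l/(640 + l))
(-352712 + 499619)/(-384798 + s(90 - E)) = (-352712 + 499619)/(-384798 + 2*(90 - 1*287)/(640 + (90 - 1*287))) = 146907/(-384798 + 2*(90 - 287)/(640 + (90 - 287))) = 146907/(-384798 + 2*(-197)/(640 - 197)) = 146907/(-384798 + 2*(-197)/443) = 146907/(-384798 + 2*(-197)*(1/443)) = 146907/(-384798 - 394/443) = 146907/(-170465908/443) = 146907*(-443/170465908) = -65079801/170465908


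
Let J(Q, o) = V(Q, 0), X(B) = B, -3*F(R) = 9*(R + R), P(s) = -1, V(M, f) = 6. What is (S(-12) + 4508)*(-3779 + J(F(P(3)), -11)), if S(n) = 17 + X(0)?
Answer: -17072825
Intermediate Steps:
F(R) = -6*R (F(R) = -3*(R + R) = -3*2*R = -6*R)
J(Q, o) = 6
S(n) = 17 (S(n) = 17 + 0 = 17)
(S(-12) + 4508)*(-3779 + J(F(P(3)), -11)) = (17 + 4508)*(-3779 + 6) = 4525*(-3773) = -17072825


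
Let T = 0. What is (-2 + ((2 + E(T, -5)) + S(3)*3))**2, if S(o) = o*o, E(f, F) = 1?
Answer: 784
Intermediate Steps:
S(o) = o**2
(-2 + ((2 + E(T, -5)) + S(3)*3))**2 = (-2 + ((2 + 1) + 3**2*3))**2 = (-2 + (3 + 9*3))**2 = (-2 + (3 + 27))**2 = (-2 + 30)**2 = 28**2 = 784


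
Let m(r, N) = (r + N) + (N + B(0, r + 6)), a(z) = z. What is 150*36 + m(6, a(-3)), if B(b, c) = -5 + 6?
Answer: 5401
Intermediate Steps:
B(b, c) = 1
m(r, N) = 1 + r + 2*N (m(r, N) = (r + N) + (N + 1) = (N + r) + (1 + N) = 1 + r + 2*N)
150*36 + m(6, a(-3)) = 150*36 + (1 + 6 + 2*(-3)) = 5400 + (1 + 6 - 6) = 5400 + 1 = 5401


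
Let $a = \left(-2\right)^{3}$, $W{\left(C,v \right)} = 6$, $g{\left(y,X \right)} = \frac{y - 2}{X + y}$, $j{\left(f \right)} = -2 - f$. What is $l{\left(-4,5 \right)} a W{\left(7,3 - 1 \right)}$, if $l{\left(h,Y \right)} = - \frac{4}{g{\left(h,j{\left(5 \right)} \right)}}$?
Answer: $352$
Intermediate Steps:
$g{\left(y,X \right)} = \frac{-2 + y}{X + y}$
$l{\left(h,Y \right)} = - \frac{4 \left(-7 + h\right)}{-2 + h}$ ($l{\left(h,Y \right)} = - \frac{4}{\frac{1}{\left(-2 - 5\right) + h} \left(-2 + h\right)} = - \frac{4}{\frac{1}{-7 + h} \left(-2 + h\right)} = - 4 \frac{-7 + h}{-2 + h} = - \frac{4 \left(-7 + h\right)}{-2 + h}$)
$a = -8$
$l{\left(-4,5 \right)} a W{\left(7,3 - 1 \right)} = \frac{4 \left(7 - -4\right)}{-2 - 4} \left(-8\right) 6 = \frac{4 \left(7 + 4\right)}{-6} \left(-8\right) 6 = 4 \left(- \frac{1}{6}\right) 11 \left(-8\right) 6 = \left(- \frac{22}{3}\right) \left(-8\right) 6 = \frac{176}{3} \cdot 6 = 352$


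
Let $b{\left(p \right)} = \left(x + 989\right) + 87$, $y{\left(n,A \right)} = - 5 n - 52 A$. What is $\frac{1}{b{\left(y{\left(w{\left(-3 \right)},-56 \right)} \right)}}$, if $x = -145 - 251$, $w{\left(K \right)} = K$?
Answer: $\frac{1}{680} \approx 0.0014706$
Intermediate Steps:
$y{\left(n,A \right)} = - 52 A - 5 n$
$x = -396$
$b{\left(p \right)} = 680$ ($b{\left(p \right)} = \left(-396 + 989\right) + 87 = 593 + 87 = 680$)
$\frac{1}{b{\left(y{\left(w{\left(-3 \right)},-56 \right)} \right)}} = \frac{1}{680}$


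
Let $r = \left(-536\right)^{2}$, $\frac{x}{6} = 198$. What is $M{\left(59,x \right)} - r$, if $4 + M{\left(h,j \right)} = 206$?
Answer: $-287094$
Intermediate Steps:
$x = 1188$ ($x = 6 \cdot 198 = 1188$)
$M{\left(h,j \right)} = 202$ ($M{\left(h,j \right)} = -4 + 206 = 202$)
$r = 287296$
$M{\left(59,x \right)} - r = 202 - 287296 = -287094$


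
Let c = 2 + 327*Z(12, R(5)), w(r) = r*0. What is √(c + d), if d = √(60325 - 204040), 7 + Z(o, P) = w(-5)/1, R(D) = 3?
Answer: √(-2287 + I*√143715) ≈ 3.9501 + 47.985*I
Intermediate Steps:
w(r) = 0
Z(o, P) = -7 (Z(o, P) = -7 + 0/1 = -7 + 0*1 = -7 + 0 = -7)
d = I*√143715 (d = √(-143715) = I*√143715 ≈ 379.1*I)
c = -2287 (c = 2 + 327*(-7) = 2 - 2289 = -2287)
√(c + d) = √(-2287 + I*√143715)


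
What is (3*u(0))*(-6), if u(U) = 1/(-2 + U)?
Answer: 9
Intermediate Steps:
(3*u(0))*(-6) = (3/(-2 + 0))*(-6) = (3/(-2))*(-6) = (3*(-½))*(-6) = -3/2*(-6) = 9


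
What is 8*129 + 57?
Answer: 1089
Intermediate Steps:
8*129 + 57 = 1032 + 57 = 1089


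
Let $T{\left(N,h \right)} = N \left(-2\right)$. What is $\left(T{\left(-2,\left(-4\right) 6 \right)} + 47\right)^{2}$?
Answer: $2601$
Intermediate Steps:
$T{\left(N,h \right)} = - 2 N$
$\left(T{\left(-2,\left(-4\right) 6 \right)} + 47\right)^{2} = \left(\left(-2\right) \left(-2\right) + 47\right)^{2} = \left(4 + 47\right)^{2} = 51^{2} = 2601$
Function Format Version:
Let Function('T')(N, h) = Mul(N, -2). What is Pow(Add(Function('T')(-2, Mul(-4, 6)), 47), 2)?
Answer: 2601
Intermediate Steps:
Function('T')(N, h) = Mul(-2, N)
Pow(Add(Function('T')(-2, Mul(-4, 6)), 47), 2) = Pow(Add(Mul(-2, -2), 47), 2) = Pow(Add(4, 47), 2) = Pow(51, 2) = 2601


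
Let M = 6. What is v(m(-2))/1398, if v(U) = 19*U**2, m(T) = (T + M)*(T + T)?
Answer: 2432/699 ≈ 3.4793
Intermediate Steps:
m(T) = 2*T*(6 + T) (m(T) = (T + 6)*(T + T) = (6 + T)*(2*T) = 2*T*(6 + T))
v(m(-2))/1398 = (19*(2*(-2)*(6 - 2))**2)/1398 = (19*(2*(-2)*4)**2)*(1/1398) = (19*(-16)**2)*(1/1398) = (19*256)*(1/1398) = 4864*(1/1398) = 2432/699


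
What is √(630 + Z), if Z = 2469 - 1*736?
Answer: √2363 ≈ 48.611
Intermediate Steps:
Z = 1733 (Z = 2469 - 736 = 1733)
√(630 + Z) = √(630 + 1733) = √2363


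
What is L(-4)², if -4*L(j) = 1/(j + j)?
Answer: 1/1024 ≈ 0.00097656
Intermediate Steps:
L(j) = -1/(8*j) (L(j) = -1/(4*(j + j)) = -1/(2*j)/4 = -1/(8*j))
L(-4)² = (-⅛/(-4))² = (-⅛*(-¼))² = (1/32)² = 1/1024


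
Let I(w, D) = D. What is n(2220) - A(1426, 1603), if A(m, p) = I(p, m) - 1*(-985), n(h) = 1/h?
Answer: -5352419/2220 ≈ -2411.0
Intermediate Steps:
A(m, p) = 985 + m (A(m, p) = m - 1*(-985) = m + 985 = 985 + m)
n(2220) - A(1426, 1603) = 1/2220 - (985 + 1426) = 1/2220 - 1*2411 = 1/2220 - 2411 = -5352419/2220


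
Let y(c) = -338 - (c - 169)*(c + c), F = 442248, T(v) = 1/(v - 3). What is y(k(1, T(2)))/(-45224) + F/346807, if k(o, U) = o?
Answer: 10000458583/7841999884 ≈ 1.2752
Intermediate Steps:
T(v) = 1/(-3 + v)
y(c) = -338 - 2*c*(-169 + c) (y(c) = -338 - (-169 + c)*2*c = -338 - 2*c*(-169 + c))
y(k(1, T(2)))/(-45224) + F/346807 = (-338 - 2*1**2 + 338*1)/(-45224) + 442248/346807 = (-338 - 2*1 + 338)*(-1/45224) + 442248*(1/346807) = (-338 - 2 + 338)*(-1/45224) + 442248/346807 = -2*(-1/45224) + 442248/346807 = 1/22612 + 442248/346807 = 10000458583/7841999884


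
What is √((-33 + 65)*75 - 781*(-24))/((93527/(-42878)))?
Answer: -85756*√5286/93527 ≈ -66.664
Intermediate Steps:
√((-33 + 65)*75 - 781*(-24))/((93527/(-42878))) = √(32*75 + 18744)/((93527*(-1/42878))) = √(2400 + 18744)/(-93527/42878) = √21144*(-42878/93527) = (2*√5286)*(-42878/93527) = -85756*√5286/93527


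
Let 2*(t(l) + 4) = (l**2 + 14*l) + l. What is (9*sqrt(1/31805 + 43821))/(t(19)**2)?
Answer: 9*sqrt(44327484245330)/3236508605 ≈ 0.018514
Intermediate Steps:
t(l) = -4 + l**2/2 + 15*l/2 (t(l) = -4 + ((l**2 + 14*l) + l)/2 = -4 + (l**2 + 15*l)/2 = -4 + (l**2/2 + 15*l/2) = -4 + l**2/2 + 15*l/2)
(9*sqrt(1/31805 + 43821))/(t(19)**2) = (9*sqrt(1/31805 + 43821))/((-4 + (1/2)*19**2 + (15/2)*19)**2) = (9*sqrt(1/31805 + 43821))/((-4 + (1/2)*361 + 285/2)**2) = (9*sqrt(1393726906/31805))/((-4 + 361/2 + 285/2)**2) = (9*(sqrt(44327484245330)/31805))/(319**2) = (9*sqrt(44327484245330)/31805)/101761 = (9*sqrt(44327484245330)/31805)*(1/101761) = 9*sqrt(44327484245330)/3236508605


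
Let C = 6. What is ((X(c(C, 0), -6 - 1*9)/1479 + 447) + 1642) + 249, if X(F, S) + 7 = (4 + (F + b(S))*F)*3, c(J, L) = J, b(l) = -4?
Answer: 3457943/1479 ≈ 2338.0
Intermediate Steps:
X(F, S) = 5 + 3*F*(-4 + F) (X(F, S) = -7 + (4 + (F - 4)*F)*3 = -7 + (4 + (-4 + F)*F)*3 = -7 + (4 + F*(-4 + F))*3 = -7 + (12 + 3*F*(-4 + F)) = 5 + 3*F*(-4 + F))
((X(c(C, 0), -6 - 1*9)/1479 + 447) + 1642) + 249 = (((5 - 12*6 + 3*6²)/1479 + 447) + 1642) + 249 = (((5 - 72 + 3*36)*(1/1479) + 447) + 1642) + 249 = (((5 - 72 + 108)*(1/1479) + 447) + 1642) + 249 = ((41*(1/1479) + 447) + 1642) + 249 = ((41/1479 + 447) + 1642) + 249 = (661154/1479 + 1642) + 249 = 3089672/1479 + 249 = 3457943/1479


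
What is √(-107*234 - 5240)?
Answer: I*√30278 ≈ 174.01*I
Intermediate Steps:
√(-107*234 - 5240) = √(-25038 - 5240) = √(-30278) = I*√30278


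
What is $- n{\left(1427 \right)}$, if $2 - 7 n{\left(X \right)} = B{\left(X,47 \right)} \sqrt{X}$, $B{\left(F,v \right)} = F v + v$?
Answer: $- \frac{2}{7} + 9588 \sqrt{1427} \approx 3.6219 \cdot 10^{5}$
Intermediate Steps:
$B{\left(F,v \right)} = v + F v$
$n{\left(X \right)} = \frac{2}{7} - \frac{\sqrt{X} \left(47 + 47 X\right)}{7}$ ($n{\left(X \right)} = \frac{2}{7} - \frac{47 \left(1 + X\right) \sqrt{X}}{7} = \frac{2}{7} - \frac{\left(47 + 47 X\right) \sqrt{X}}{7} = \frac{2}{7} - \frac{\sqrt{X} \left(47 + 47 X\right)}{7}$)
$- n{\left(1427 \right)} = - (\frac{2}{7} - \frac{47 \sqrt{1427} \left(1 + 1427\right)}{7}) = - (\frac{2}{7} - \frac{47}{7} \sqrt{1427} \cdot 1428) = - (\frac{2}{7} - 9588 \sqrt{1427}) = - \frac{2}{7} + 9588 \sqrt{1427}$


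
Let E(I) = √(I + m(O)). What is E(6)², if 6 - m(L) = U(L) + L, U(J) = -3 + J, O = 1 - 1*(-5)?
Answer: 3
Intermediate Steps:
O = 6 (O = 1 + 5 = 6)
m(L) = 9 - 2*L (m(L) = 6 - ((-3 + L) + L) = 6 - (-3 + 2*L) = 6 + (3 - 2*L) = 9 - 2*L)
E(I) = √(-3 + I) (E(I) = √(I + (9 - 2*6)) = √(I + (9 - 12)) = √(I - 3) = √(-3 + I))
E(6)² = (√(-3 + 6))² = (√3)² = 3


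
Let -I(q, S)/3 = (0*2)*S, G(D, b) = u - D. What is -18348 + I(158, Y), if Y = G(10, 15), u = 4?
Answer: -18348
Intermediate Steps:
G(D, b) = 4 - D
Y = -6 (Y = 4 - 1*10 = 4 - 10 = -6)
I(q, S) = 0 (I(q, S) = -3*0*2*S = -0*S = -3*0 = 0)
-18348 + I(158, Y) = -18348 + 0 = -18348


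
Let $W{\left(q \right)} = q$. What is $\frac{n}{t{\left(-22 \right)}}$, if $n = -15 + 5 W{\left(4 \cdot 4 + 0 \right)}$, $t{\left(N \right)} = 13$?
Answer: $5$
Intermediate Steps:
$n = 65$ ($n = -15 + 5 \left(4 \cdot 4 + 0\right) = -15 + 5 \left(16 + 0\right) = -15 + 5 \cdot 16 = -15 + 80 = 65$)
$\frac{n}{t{\left(-22 \right)}} = \frac{65}{13} = 65 \cdot \frac{1}{13} = 5$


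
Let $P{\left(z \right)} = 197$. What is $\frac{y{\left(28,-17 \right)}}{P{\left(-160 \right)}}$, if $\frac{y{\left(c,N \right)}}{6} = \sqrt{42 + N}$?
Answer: $\frac{30}{197} \approx 0.15228$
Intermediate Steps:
$y{\left(c,N \right)} = 6 \sqrt{42 + N}$
$\frac{y{\left(28,-17 \right)}}{P{\left(-160 \right)}} = \frac{6 \sqrt{42 - 17}}{197} = 6 \sqrt{25} \cdot \frac{1}{197} = 6 \cdot 5 \cdot \frac{1}{197} = 30 \cdot \frac{1}{197} = \frac{30}{197}$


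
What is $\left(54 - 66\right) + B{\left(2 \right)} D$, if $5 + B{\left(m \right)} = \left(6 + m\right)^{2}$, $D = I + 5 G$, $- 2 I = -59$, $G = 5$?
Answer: $\frac{6407}{2} \approx 3203.5$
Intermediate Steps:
$I = \frac{59}{2}$ ($I = \left(- \frac{1}{2}\right) \left(-59\right) = \frac{59}{2} \approx 29.5$)
$D = \frac{109}{2}$ ($D = \frac{59}{2} + 5 \cdot 5 = \frac{59}{2} + 25 = \frac{109}{2} \approx 54.5$)
$B{\left(m \right)} = -5 + \left(6 + m\right)^{2}$
$\left(54 - 66\right) + B{\left(2 \right)} D = \left(54 - 66\right) + \left(-5 + \left(6 + 2\right)^{2}\right) \frac{109}{2} = -12 + \left(-5 + 8^{2}\right) \frac{109}{2} = -12 + \left(-5 + 64\right) \frac{109}{2} = -12 + 59 \cdot \frac{109}{2} = -12 + \frac{6431}{2} = \frac{6407}{2}$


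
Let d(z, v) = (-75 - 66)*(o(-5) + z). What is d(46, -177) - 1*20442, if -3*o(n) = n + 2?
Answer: -27069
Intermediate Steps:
o(n) = -⅔ - n/3 (o(n) = -(n + 2)/3 = -(2 + n)/3 = -⅔ - n/3)
d(z, v) = -141 - 141*z (d(z, v) = (-75 - 66)*((-⅔ - ⅓*(-5)) + z) = -141*((-⅔ + 5/3) + z) = -141*(1 + z) = -141 - 141*z)
d(46, -177) - 1*20442 = (-141 - 141*46) - 1*20442 = (-141 - 6486) - 20442 = -6627 - 20442 = -27069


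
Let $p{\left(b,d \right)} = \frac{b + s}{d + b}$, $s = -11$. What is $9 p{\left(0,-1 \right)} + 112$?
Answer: $211$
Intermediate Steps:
$p{\left(b,d \right)} = \frac{-11 + b}{b + d}$ ($p{\left(b,d \right)} = \frac{b - 11}{d + b} = \frac{-11 + b}{b + d}$)
$9 p{\left(0,-1 \right)} + 112 = 9 \frac{-11 + 0}{0 - 1} + 112 = 9 \frac{1}{-1} \left(-11\right) + 112 = 9 \left(\left(-1\right) \left(-11\right)\right) + 112 = 9 \cdot 11 + 112 = 99 + 112 = 211$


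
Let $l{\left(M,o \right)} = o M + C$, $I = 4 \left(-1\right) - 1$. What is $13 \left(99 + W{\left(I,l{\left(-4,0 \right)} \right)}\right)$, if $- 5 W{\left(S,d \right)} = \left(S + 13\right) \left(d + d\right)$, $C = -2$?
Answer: $\frac{6851}{5} \approx 1370.2$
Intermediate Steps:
$I = -5$ ($I = -4 - 1 = -5$)
$l{\left(M,o \right)} = -2 + M o$ ($l{\left(M,o \right)} = o M - 2 = M o - 2 = -2 + M o$)
$W{\left(S,d \right)} = - \frac{2 d \left(13 + S\right)}{5}$ ($W{\left(S,d \right)} = - \frac{\left(S + 13\right) \left(d + d\right)}{5} = - \frac{\left(13 + S\right) 2 d}{5} = - \frac{2 d \left(13 + S\right)}{5}$)
$13 \left(99 + W{\left(I,l{\left(-4,0 \right)} \right)}\right) = 13 \left(99 - \frac{2 \left(-2 - 0\right) \left(13 - 5\right)}{5}\right) = 13 \left(99 - \frac{2}{5} \left(-2 + 0\right) 8\right) = 13 \left(99 - \left(- \frac{4}{5}\right) 8\right) = 13 \left(99 + \frac{32}{5}\right) = 13 \cdot \frac{527}{5} = \frac{6851}{5}$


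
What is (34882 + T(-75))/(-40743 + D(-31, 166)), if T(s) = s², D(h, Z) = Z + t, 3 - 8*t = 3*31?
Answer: -162028/162353 ≈ -0.99800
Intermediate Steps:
t = -45/4 (t = 3/8 - 3*31/8 = 3/8 - ⅛*93 = 3/8 - 93/8 = -45/4 ≈ -11.250)
D(h, Z) = -45/4 + Z (D(h, Z) = Z - 45/4 = -45/4 + Z)
(34882 + T(-75))/(-40743 + D(-31, 166)) = (34882 + (-75)²)/(-40743 + (-45/4 + 166)) = (34882 + 5625)/(-40743 + 619/4) = 40507/(-162353/4) = 40507*(-4/162353) = -162028/162353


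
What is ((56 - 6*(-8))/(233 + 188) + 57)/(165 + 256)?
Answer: 24101/177241 ≈ 0.13598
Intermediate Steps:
((56 - 6*(-8))/(233 + 188) + 57)/(165 + 256) = ((56 + 48)/421 + 57)/421 = (104*(1/421) + 57)*(1/421) = (104/421 + 57)*(1/421) = (24101/421)*(1/421) = 24101/177241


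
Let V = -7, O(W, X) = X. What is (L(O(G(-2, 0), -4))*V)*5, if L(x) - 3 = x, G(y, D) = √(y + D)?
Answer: 35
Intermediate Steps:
G(y, D) = √(D + y)
L(x) = 3 + x
(L(O(G(-2, 0), -4))*V)*5 = ((3 - 4)*(-7))*5 = -1*(-7)*5 = 7*5 = 35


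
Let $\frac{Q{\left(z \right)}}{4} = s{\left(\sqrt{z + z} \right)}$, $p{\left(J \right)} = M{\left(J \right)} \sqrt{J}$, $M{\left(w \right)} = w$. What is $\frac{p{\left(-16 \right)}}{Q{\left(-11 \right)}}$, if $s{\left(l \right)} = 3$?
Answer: $- \frac{16 i}{3} \approx - 5.3333 i$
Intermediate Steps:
$p{\left(J \right)} = J^{\frac{3}{2}}$ ($p{\left(J \right)} = J \sqrt{J} = J^{\frac{3}{2}}$)
$Q{\left(z \right)} = 12$ ($Q{\left(z \right)} = 4 \cdot 3 = 12$)
$\frac{p{\left(-16 \right)}}{Q{\left(-11 \right)}} = \frac{\left(-16\right)^{\frac{3}{2}}}{12} = - 64 i \frac{1}{12} = - \frac{16 i}{3}$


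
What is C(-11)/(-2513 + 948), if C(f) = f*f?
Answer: -121/1565 ≈ -0.077316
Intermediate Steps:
C(f) = f²
C(-11)/(-2513 + 948) = (-11)²/(-2513 + 948) = 121/(-1565) = 121*(-1/1565) = -121/1565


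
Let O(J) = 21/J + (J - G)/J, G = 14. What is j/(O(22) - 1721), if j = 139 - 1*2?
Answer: -3014/37833 ≈ -0.079666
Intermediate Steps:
O(J) = 21/J + (-14 + J)/J (O(J) = 21/J + (J - 1*14)/J = 21/J + (J - 14)/J = 21/J + (-14 + J)/J)
j = 137 (j = 139 - 2 = 137)
j/(O(22) - 1721) = 137/((7 + 22)/22 - 1721) = 137/((1/22)*29 - 1721) = 137/(29/22 - 1721) = 137/(-37833/22) = 137*(-22/37833) = -3014/37833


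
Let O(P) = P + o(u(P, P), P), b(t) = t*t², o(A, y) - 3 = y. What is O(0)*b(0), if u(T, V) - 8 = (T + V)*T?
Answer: 0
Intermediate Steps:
u(T, V) = 8 + T*(T + V) (u(T, V) = 8 + (T + V)*T = 8 + T*(T + V))
o(A, y) = 3 + y
b(t) = t³
O(P) = 3 + 2*P (O(P) = P + (3 + P) = 3 + 2*P)
O(0)*b(0) = (3 + 2*0)*0³ = (3 + 0)*0 = 3*0 = 0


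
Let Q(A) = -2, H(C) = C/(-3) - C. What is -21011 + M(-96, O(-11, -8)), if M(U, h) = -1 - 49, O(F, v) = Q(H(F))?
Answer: -21061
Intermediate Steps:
H(C) = -4*C/3 (H(C) = C*(-1/3) - C = -C/3 - C = -4*C/3)
O(F, v) = -2
M(U, h) = -50
-21011 + M(-96, O(-11, -8)) = -21011 - 50 = -21061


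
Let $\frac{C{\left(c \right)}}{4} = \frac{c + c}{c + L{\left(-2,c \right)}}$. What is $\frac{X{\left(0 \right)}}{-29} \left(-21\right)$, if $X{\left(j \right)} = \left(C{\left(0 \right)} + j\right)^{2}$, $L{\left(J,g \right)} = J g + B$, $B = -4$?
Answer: $0$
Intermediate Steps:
$L{\left(J,g \right)} = -4 + J g$ ($L{\left(J,g \right)} = J g - 4 = -4 + J g$)
$C{\left(c \right)} = \frac{8 c}{-4 - c}$ ($C{\left(c \right)} = 4 \frac{c + c}{c - \left(4 + 2 c\right)} = 4 \frac{2 c}{-4 - c} = \frac{8 c}{-4 - c}$)
$X{\left(j \right)} = j^{2}$ ($X{\left(j \right)} = \left(8 \cdot 0 \frac{1}{-4 - 0} + j\right)^{2} = \left(8 \cdot 0 \frac{1}{-4 + 0} + j\right)^{2} = \left(8 \cdot 0 \frac{1}{-4} + j\right)^{2} = \left(8 \cdot 0 \left(- \frac{1}{4}\right) + j\right)^{2} = \left(0 + j\right)^{2} = j^{2}$)
$\frac{X{\left(0 \right)}}{-29} \left(-21\right) = \frac{0^{2}}{-29} \left(-21\right) = 0 \left(- \frac{1}{29}\right) \left(-21\right) = 0 \left(-21\right) = 0$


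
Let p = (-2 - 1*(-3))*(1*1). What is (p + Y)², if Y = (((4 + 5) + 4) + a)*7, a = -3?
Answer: 5041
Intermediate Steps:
p = 1 (p = (-2 + 3)*1 = 1*1 = 1)
Y = 70 (Y = (((4 + 5) + 4) - 3)*7 = ((9 + 4) - 3)*7 = (13 - 3)*7 = 10*7 = 70)
(p + Y)² = (1 + 70)² = 71² = 5041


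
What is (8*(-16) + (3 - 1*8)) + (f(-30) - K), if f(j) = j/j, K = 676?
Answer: -808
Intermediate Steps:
f(j) = 1
(8*(-16) + (3 - 1*8)) + (f(-30) - K) = (8*(-16) + (3 - 1*8)) + (1 - 1*676) = (-128 + (3 - 8)) + (1 - 676) = (-128 - 5) - 675 = -133 - 675 = -808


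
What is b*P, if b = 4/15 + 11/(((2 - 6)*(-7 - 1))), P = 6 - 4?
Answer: 293/240 ≈ 1.2208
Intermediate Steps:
P = 2
b = 293/480 (b = 4*(1/15) + 11/((-4*(-8))) = 4/15 + 11/32 = 293/480 ≈ 0.61042)
b*P = (293/480)*2 = 293/240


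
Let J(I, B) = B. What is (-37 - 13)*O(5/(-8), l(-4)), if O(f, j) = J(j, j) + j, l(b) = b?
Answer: 400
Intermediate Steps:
O(f, j) = 2*j (O(f, j) = j + j = 2*j)
(-37 - 13)*O(5/(-8), l(-4)) = (-37 - 13)*(2*(-4)) = -50*(-8) = 400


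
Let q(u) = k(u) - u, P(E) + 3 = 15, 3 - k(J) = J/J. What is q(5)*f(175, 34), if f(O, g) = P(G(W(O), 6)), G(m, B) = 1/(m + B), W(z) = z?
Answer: -36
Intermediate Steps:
k(J) = 2 (k(J) = 3 - J/J = 3 - 1*1 = 3 - 1 = 2)
G(m, B) = 1/(B + m)
P(E) = 12 (P(E) = -3 + 15 = 12)
f(O, g) = 12
q(u) = 2 - u
q(5)*f(175, 34) = (2 - 1*5)*12 = (2 - 5)*12 = -3*12 = -36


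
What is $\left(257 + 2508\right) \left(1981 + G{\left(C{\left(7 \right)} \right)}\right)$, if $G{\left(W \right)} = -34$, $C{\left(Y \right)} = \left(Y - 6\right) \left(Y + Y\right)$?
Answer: $5383455$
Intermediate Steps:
$C{\left(Y \right)} = 2 Y \left(-6 + Y\right)$ ($C{\left(Y \right)} = \left(-6 + Y\right) 2 Y = 2 Y \left(-6 + Y\right)$)
$\left(257 + 2508\right) \left(1981 + G{\left(C{\left(7 \right)} \right)}\right) = \left(257 + 2508\right) \left(1981 - 34\right) = 2765 \cdot 1947 = 5383455$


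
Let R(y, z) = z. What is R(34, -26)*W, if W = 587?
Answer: -15262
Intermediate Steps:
R(34, -26)*W = -26*587 = -15262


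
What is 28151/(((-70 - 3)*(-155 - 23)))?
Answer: 28151/12994 ≈ 2.1665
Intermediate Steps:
28151/(((-70 - 3)*(-155 - 23))) = 28151/((-73*(-178))) = 28151/12994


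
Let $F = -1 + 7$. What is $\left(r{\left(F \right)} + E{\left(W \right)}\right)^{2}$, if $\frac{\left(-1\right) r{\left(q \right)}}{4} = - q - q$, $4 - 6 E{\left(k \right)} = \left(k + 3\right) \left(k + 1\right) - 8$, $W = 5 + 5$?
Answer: $\frac{24649}{36} \approx 684.69$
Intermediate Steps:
$F = 6$
$W = 10$
$E{\left(k \right)} = 2 - \frac{\left(1 + k\right) \left(3 + k\right)}{6}$ ($E{\left(k \right)} = \frac{2}{3} - \frac{\left(k + 3\right) \left(k + 1\right) - 8}{6} = \frac{2}{3} - \frac{\left(3 + k\right) \left(1 + k\right) - 8}{6} = \frac{2}{3} - \frac{\left(1 + k\right) \left(3 + k\right) - 8}{6} = \frac{2}{3} - \frac{-8 + \left(1 + k\right) \left(3 + k\right)}{6} = \frac{2}{3} - \left(- \frac{4}{3} + \frac{\left(1 + k\right) \left(3 + k\right)}{6}\right) = 2 - \frac{\left(1 + k\right) \left(3 + k\right)}{6}$)
$r{\left(q \right)} = 8 q$ ($r{\left(q \right)} = - 4 \left(- q - q\right) = - 4 \left(- 2 q\right) = 8 q$)
$\left(r{\left(F \right)} + E{\left(W \right)}\right)^{2} = \left(8 \cdot 6 - \left(\frac{31}{6} + \frac{50}{3}\right)\right)^{2} = \left(48 - \frac{131}{6}\right)^{2} = \left(\frac{157}{6}\right)^{2} = \frac{24649}{36}$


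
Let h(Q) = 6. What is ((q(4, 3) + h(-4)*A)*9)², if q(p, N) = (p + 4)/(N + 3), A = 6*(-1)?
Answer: 97344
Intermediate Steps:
A = -6
q(p, N) = (4 + p)/(3 + N)
((q(4, 3) + h(-4)*A)*9)² = (((4 + 4)/(3 + 3) + 6*(-6))*9)² = ((8/6 - 36)*9)² = (((⅙)*8 - 36)*9)² = ((4/3 - 36)*9)² = (-104/3*9)² = (-312)² = 97344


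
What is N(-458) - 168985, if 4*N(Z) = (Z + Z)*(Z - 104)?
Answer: -40287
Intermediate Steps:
N(Z) = Z*(-104 + Z)/2 (N(Z) = ((Z + Z)*(Z - 104))/4 = ((2*Z)*(-104 + Z))/4 = (2*Z*(-104 + Z))/4 = Z*(-104 + Z)/2)
N(-458) - 168985 = (½)*(-458)*(-104 - 458) - 168985 = (½)*(-458)*(-562) - 168985 = 128698 - 168985 = -40287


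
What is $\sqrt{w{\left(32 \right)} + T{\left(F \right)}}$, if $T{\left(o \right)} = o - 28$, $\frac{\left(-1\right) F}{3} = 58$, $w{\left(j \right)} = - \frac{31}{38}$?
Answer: $\frac{i \sqrt{292866}}{38} \approx 14.241 i$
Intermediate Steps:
$w{\left(j \right)} = - \frac{31}{38}$ ($w{\left(j \right)} = \left(-31\right) \frac{1}{38} = - \frac{31}{38}$)
$F = -174$ ($F = \left(-3\right) 58 = -174$)
$T{\left(o \right)} = -28 + o$
$\sqrt{w{\left(32 \right)} + T{\left(F \right)}} = \sqrt{- \frac{31}{38} - 202} = \sqrt{- \frac{7707}{38}} = \frac{i \sqrt{292866}}{38}$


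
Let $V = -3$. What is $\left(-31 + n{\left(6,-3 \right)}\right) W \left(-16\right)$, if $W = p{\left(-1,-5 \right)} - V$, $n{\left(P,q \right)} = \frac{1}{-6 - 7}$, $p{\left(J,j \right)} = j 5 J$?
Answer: $\frac{180992}{13} \approx 13922.0$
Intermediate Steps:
$p{\left(J,j \right)} = 5 J j$ ($p{\left(J,j \right)} = 5 j J = 5 J j$)
$n{\left(P,q \right)} = - \frac{1}{13}$ ($n{\left(P,q \right)} = \frac{1}{-13} = - \frac{1}{13}$)
$W = 28$ ($W = 5 \left(-1\right) \left(-5\right) - -3 = 25 + 3 = 28$)
$\left(-31 + n{\left(6,-3 \right)}\right) W \left(-16\right) = \left(-31 - \frac{1}{13}\right) 28 \left(-16\right) = \left(- \frac{404}{13}\right) \left(-448\right) = \frac{180992}{13}$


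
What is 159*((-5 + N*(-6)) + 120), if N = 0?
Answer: 18285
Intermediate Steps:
159*((-5 + N*(-6)) + 120) = 159*((-5 + 0*(-6)) + 120) = 159*((-5 + 0) + 120) = 159*(-5 + 120) = 159*115 = 18285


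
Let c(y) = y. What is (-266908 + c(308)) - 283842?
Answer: -550442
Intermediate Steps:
(-266908 + c(308)) - 283842 = (-266908 + 308) - 283842 = -266600 - 283842 = -550442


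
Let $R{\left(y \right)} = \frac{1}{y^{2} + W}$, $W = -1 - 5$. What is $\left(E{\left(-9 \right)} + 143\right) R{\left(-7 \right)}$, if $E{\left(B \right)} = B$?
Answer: $\frac{134}{43} \approx 3.1163$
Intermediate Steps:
$W = -6$
$R{\left(y \right)} = \frac{1}{-6 + y^{2}}$ ($R{\left(y \right)} = \frac{1}{y^{2} - 6} = \frac{1}{-6 + y^{2}}$)
$\left(E{\left(-9 \right)} + 143\right) R{\left(-7 \right)} = \frac{-9 + 143}{-6 + \left(-7\right)^{2}} = \frac{134}{-6 + 49} = \frac{134}{43}$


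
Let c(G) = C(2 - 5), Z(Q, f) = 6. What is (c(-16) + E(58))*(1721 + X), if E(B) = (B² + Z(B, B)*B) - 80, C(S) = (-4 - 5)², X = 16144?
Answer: 66332745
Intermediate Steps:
C(S) = 81 (C(S) = (-9)² = 81)
c(G) = 81
E(B) = -80 + B² + 6*B (E(B) = (B² + 6*B) - 80 = -80 + B² + 6*B)
(c(-16) + E(58))*(1721 + X) = (81 + (-80 + 58² + 6*58))*(1721 + 16144) = (81 + (-80 + 3364 + 348))*17865 = (81 + 3632)*17865 = 3713*17865 = 66332745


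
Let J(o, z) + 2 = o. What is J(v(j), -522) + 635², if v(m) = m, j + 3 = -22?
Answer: 403198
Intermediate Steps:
j = -25 (j = -3 - 22 = -25)
J(o, z) = -2 + o
J(v(j), -522) + 635² = (-2 - 25) + 635² = -27 + 403225 = 403198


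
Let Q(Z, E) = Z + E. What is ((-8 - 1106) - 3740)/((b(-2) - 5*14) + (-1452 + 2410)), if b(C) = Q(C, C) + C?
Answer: -809/147 ≈ -5.5034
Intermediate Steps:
Q(Z, E) = E + Z
b(C) = 3*C (b(C) = (C + C) + C = 2*C + C = 3*C)
((-8 - 1106) - 3740)/((b(-2) - 5*14) + (-1452 + 2410)) = ((-8 - 1106) - 3740)/((3*(-2) - 5*14) + (-1452 + 2410)) = (-1114 - 3740)/((-6 - 70) + 958) = -4854/(-76 + 958) = -4854/882 = -4854*1/882 = -809/147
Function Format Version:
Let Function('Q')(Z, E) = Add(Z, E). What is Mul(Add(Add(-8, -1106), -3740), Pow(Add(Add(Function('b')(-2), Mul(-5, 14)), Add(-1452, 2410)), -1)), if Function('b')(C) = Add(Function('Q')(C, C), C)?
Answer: Rational(-809, 147) ≈ -5.5034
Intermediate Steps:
Function('Q')(Z, E) = Add(E, Z)
Function('b')(C) = Mul(3, C) (Function('b')(C) = Add(Add(C, C), C) = Add(Mul(2, C), C) = Mul(3, C))
Mul(Add(Add(-8, -1106), -3740), Pow(Add(Add(Function('b')(-2), Mul(-5, 14)), Add(-1452, 2410)), -1)) = Mul(Add(Add(-8, -1106), -3740), Pow(Add(Add(Mul(3, -2), Mul(-5, 14)), Add(-1452, 2410)), -1)) = Mul(Add(-1114, -3740), Pow(Add(Add(-6, -70), 958), -1)) = Mul(-4854, Pow(Add(-76, 958), -1)) = Mul(-4854, Pow(882, -1)) = Mul(-4854, Rational(1, 882)) = Rational(-809, 147)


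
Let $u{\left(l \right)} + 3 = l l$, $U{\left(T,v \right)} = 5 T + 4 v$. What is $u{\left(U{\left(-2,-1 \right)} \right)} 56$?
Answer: $10808$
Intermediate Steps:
$U{\left(T,v \right)} = 4 v + 5 T$
$u{\left(l \right)} = -3 + l^{2}$ ($u{\left(l \right)} = -3 + l l = -3 + l^{2}$)
$u{\left(U{\left(-2,-1 \right)} \right)} 56 = \left(-3 + \left(4 \left(-1\right) + 5 \left(-2\right)\right)^{2}\right) 56 = \left(-3 + \left(-4 - 10\right)^{2}\right) 56 = \left(-3 + \left(-14\right)^{2}\right) 56 = \left(-3 + 196\right) 56 = 193 \cdot 56 = 10808$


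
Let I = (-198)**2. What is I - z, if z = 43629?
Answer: -4425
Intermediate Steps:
I = 39204
I - z = 39204 - 1*43629 = 39204 - 43629 = -4425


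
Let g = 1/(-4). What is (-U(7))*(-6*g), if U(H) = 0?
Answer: 0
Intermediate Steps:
g = -¼ ≈ -0.25000
(-U(7))*(-6*g) = (-1*0)*(-6*(-¼)) = 0*(3/2) = 0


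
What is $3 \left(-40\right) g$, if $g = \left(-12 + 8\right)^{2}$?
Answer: $-1920$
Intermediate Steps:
$g = 16$ ($g = \left(-4\right)^{2} = 16$)
$3 \left(-40\right) g = 3 \left(-40\right) 16 = \left(-120\right) 16 = -1920$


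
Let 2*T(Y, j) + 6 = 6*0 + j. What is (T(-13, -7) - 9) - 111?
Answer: -253/2 ≈ -126.50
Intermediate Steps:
T(Y, j) = -3 + j/2 (T(Y, j) = -3 + (6*0 + j)/2 = -3 + (0 + j)/2 = -3 + j/2)
(T(-13, -7) - 9) - 111 = ((-3 + (½)*(-7)) - 9) - 111 = ((-3 - 7/2) - 9) - 111 = (-13/2 - 9) - 111 = -31/2 - 111 = -253/2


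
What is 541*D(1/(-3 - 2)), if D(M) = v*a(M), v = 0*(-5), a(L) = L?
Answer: 0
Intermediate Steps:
v = 0
D(M) = 0 (D(M) = 0*M = 0)
541*D(1/(-3 - 2)) = 541*0 = 0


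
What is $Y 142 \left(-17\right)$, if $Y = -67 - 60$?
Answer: $306578$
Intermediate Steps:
$Y = -127$ ($Y = -67 - 60 = -127$)
$Y 142 \left(-17\right) = \left(-127\right) 142 \left(-17\right) = \left(-18034\right) \left(-17\right) = 306578$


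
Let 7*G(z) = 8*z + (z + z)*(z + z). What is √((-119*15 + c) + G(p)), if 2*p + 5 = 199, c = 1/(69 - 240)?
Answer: 10*√5894294/399 ≈ 60.848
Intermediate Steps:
c = -1/171 (c = 1/(-171) = -1/171 ≈ -0.0058480)
p = 97 (p = -5/2 + (½)*199 = -5/2 + 199/2 = 97)
G(z) = 4*z²/7 + 8*z/7 (G(z) = (8*z + (z + z)*(z + z))/7 = (8*z + (2*z)*(2*z))/7 = (8*z + 4*z²)/7 = (4*z² + 8*z)/7 = 4*z²/7 + 8*z/7)
√((-119*15 + c) + G(p)) = √((-119*15 - 1/171) + (4/7)*97*(2 + 97)) = √((-1785 - 1/171) + (4/7)*97*99) = √(-305236/171 + 38412/7) = √(4431800/1197) = 10*√5894294/399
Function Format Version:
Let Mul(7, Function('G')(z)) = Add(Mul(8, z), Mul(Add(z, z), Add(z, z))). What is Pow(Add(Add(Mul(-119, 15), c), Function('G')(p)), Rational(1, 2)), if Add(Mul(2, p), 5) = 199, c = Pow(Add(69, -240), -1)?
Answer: Mul(Rational(10, 399), Pow(5894294, Rational(1, 2))) ≈ 60.848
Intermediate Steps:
c = Rational(-1, 171) (c = Pow(-171, -1) = Rational(-1, 171) ≈ -0.0058480)
p = 97 (p = Add(Rational(-5, 2), Mul(Rational(1, 2), 199)) = Add(Rational(-5, 2), Rational(199, 2)) = 97)
Function('G')(z) = Add(Mul(Rational(4, 7), Pow(z, 2)), Mul(Rational(8, 7), z)) (Function('G')(z) = Mul(Rational(1, 7), Add(Mul(8, z), Mul(Add(z, z), Add(z, z)))) = Mul(Rational(1, 7), Add(Mul(8, z), Mul(Mul(2, z), Mul(2, z)))) = Mul(Rational(1, 7), Add(Mul(8, z), Mul(4, Pow(z, 2)))) = Mul(Rational(1, 7), Add(Mul(4, Pow(z, 2)), Mul(8, z))) = Add(Mul(Rational(4, 7), Pow(z, 2)), Mul(Rational(8, 7), z)))
Pow(Add(Add(Mul(-119, 15), c), Function('G')(p)), Rational(1, 2)) = Pow(Add(Add(Mul(-119, 15), Rational(-1, 171)), Mul(Rational(4, 7), 97, Add(2, 97))), Rational(1, 2)) = Pow(Add(Add(-1785, Rational(-1, 171)), Mul(Rational(4, 7), 97, 99)), Rational(1, 2)) = Pow(Add(Rational(-305236, 171), Rational(38412, 7)), Rational(1, 2)) = Pow(Rational(4431800, 1197), Rational(1, 2)) = Mul(Rational(10, 399), Pow(5894294, Rational(1, 2)))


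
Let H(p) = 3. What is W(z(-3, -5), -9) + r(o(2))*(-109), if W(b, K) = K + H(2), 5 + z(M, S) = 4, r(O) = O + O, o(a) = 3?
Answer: -660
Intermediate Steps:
r(O) = 2*O
z(M, S) = -1 (z(M, S) = -5 + 4 = -1)
W(b, K) = 3 + K (W(b, K) = K + 3 = 3 + K)
W(z(-3, -5), -9) + r(o(2))*(-109) = (3 - 9) + (2*3)*(-109) = -6 + 6*(-109) = -6 - 654 = -660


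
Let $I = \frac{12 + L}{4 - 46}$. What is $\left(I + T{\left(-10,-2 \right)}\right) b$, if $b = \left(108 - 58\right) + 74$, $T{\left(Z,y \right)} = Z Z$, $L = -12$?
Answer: $12400$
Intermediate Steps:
$T{\left(Z,y \right)} = Z^{2}$
$I = 0$ ($I = \frac{12 - 12}{4 - 46} = \frac{0}{-42} = 0 \left(- \frac{1}{42}\right) = 0$)
$b = 124$ ($b = 50 + 74 = 124$)
$\left(I + T{\left(-10,-2 \right)}\right) b = \left(0 + \left(-10\right)^{2}\right) 124 = \left(0 + 100\right) 124 = 100 \cdot 124 = 12400$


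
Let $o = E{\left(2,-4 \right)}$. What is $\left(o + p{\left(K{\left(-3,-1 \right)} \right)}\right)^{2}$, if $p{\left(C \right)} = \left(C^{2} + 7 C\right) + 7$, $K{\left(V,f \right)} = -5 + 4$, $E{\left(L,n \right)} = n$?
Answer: $9$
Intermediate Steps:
$K{\left(V,f \right)} = -1$
$p{\left(C \right)} = 7 + C^{2} + 7 C$
$o = -4$
$\left(o + p{\left(K{\left(-3,-1 \right)} \right)}\right)^{2} = \left(-4 + \left(7 + \left(-1\right)^{2} + 7 \left(-1\right)\right)\right)^{2} = \left(-4 + \left(7 + 1 - 7\right)\right)^{2} = \left(-4 + 1\right)^{2} = \left(-3\right)^{2} = 9$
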